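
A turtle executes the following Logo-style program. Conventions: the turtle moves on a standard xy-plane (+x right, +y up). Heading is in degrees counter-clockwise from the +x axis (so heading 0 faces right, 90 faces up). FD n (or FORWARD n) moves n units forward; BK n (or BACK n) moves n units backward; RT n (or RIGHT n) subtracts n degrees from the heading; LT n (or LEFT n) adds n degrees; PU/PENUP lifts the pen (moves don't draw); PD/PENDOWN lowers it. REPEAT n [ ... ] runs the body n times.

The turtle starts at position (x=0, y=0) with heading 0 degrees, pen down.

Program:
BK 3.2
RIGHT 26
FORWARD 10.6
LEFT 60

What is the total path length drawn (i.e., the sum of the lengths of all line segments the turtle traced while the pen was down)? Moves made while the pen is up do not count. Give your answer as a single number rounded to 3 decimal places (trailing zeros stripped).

Executing turtle program step by step:
Start: pos=(0,0), heading=0, pen down
BK 3.2: (0,0) -> (-3.2,0) [heading=0, draw]
RT 26: heading 0 -> 334
FD 10.6: (-3.2,0) -> (6.327,-4.647) [heading=334, draw]
LT 60: heading 334 -> 34
Final: pos=(6.327,-4.647), heading=34, 2 segment(s) drawn

Segment lengths:
  seg 1: (0,0) -> (-3.2,0), length = 3.2
  seg 2: (-3.2,0) -> (6.327,-4.647), length = 10.6
Total = 13.8

Answer: 13.8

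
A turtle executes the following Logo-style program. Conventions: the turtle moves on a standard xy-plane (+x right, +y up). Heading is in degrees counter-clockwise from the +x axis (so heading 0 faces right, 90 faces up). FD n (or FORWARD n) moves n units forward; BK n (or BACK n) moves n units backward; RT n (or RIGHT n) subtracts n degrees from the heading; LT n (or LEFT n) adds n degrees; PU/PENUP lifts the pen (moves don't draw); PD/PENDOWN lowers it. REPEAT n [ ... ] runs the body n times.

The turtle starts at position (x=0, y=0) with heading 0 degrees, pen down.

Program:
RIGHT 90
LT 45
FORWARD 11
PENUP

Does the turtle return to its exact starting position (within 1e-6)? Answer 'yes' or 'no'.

Answer: no

Derivation:
Executing turtle program step by step:
Start: pos=(0,0), heading=0, pen down
RT 90: heading 0 -> 270
LT 45: heading 270 -> 315
FD 11: (0,0) -> (7.778,-7.778) [heading=315, draw]
PU: pen up
Final: pos=(7.778,-7.778), heading=315, 1 segment(s) drawn

Start position: (0, 0)
Final position: (7.778, -7.778)
Distance = 11; >= 1e-6 -> NOT closed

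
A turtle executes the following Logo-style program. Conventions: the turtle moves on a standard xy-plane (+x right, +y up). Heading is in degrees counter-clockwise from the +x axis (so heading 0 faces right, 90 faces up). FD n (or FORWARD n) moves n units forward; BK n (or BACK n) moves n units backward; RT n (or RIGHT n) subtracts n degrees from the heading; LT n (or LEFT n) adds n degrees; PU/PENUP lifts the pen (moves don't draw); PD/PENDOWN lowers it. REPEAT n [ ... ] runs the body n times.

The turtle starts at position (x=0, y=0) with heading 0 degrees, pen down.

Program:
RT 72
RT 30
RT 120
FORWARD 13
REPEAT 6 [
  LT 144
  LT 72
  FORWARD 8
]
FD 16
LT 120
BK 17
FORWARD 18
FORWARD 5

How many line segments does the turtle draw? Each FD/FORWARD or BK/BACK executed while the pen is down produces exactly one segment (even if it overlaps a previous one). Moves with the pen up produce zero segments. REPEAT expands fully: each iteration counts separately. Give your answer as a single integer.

Executing turtle program step by step:
Start: pos=(0,0), heading=0, pen down
RT 72: heading 0 -> 288
RT 30: heading 288 -> 258
RT 120: heading 258 -> 138
FD 13: (0,0) -> (-9.661,8.699) [heading=138, draw]
REPEAT 6 [
  -- iteration 1/6 --
  LT 144: heading 138 -> 282
  LT 72: heading 282 -> 354
  FD 8: (-9.661,8.699) -> (-1.705,7.862) [heading=354, draw]
  -- iteration 2/6 --
  LT 144: heading 354 -> 138
  LT 72: heading 138 -> 210
  FD 8: (-1.705,7.862) -> (-8.633,3.862) [heading=210, draw]
  -- iteration 3/6 --
  LT 144: heading 210 -> 354
  LT 72: heading 354 -> 66
  FD 8: (-8.633,3.862) -> (-5.379,11.171) [heading=66, draw]
  -- iteration 4/6 --
  LT 144: heading 66 -> 210
  LT 72: heading 210 -> 282
  FD 8: (-5.379,11.171) -> (-3.716,3.346) [heading=282, draw]
  -- iteration 5/6 --
  LT 144: heading 282 -> 66
  LT 72: heading 66 -> 138
  FD 8: (-3.716,3.346) -> (-9.661,8.699) [heading=138, draw]
  -- iteration 6/6 --
  LT 144: heading 138 -> 282
  LT 72: heading 282 -> 354
  FD 8: (-9.661,8.699) -> (-1.705,7.862) [heading=354, draw]
]
FD 16: (-1.705,7.862) -> (14.208,6.19) [heading=354, draw]
LT 120: heading 354 -> 114
BK 17: (14.208,6.19) -> (21.122,-9.34) [heading=114, draw]
FD 18: (21.122,-9.34) -> (13.801,7.104) [heading=114, draw]
FD 5: (13.801,7.104) -> (11.767,11.671) [heading=114, draw]
Final: pos=(11.767,11.671), heading=114, 11 segment(s) drawn
Segments drawn: 11

Answer: 11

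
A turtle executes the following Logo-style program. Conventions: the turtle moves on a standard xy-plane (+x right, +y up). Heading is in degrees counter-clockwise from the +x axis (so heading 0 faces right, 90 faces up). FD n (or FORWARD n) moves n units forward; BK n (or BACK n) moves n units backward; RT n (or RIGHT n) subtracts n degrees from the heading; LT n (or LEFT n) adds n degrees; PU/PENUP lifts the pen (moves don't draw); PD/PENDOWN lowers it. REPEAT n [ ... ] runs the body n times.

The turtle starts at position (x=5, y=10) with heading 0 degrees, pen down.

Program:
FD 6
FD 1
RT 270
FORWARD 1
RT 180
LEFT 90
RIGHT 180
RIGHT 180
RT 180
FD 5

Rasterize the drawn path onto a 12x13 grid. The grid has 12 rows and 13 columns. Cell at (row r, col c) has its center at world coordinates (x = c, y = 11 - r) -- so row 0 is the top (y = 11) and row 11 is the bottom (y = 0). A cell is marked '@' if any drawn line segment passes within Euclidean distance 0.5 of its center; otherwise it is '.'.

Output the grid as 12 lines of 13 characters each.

Segment 0: (5,10) -> (11,10)
Segment 1: (11,10) -> (12,10)
Segment 2: (12,10) -> (12,11)
Segment 3: (12,11) -> (7,11)

Answer: .......@@@@@@
.....@@@@@@@@
.............
.............
.............
.............
.............
.............
.............
.............
.............
.............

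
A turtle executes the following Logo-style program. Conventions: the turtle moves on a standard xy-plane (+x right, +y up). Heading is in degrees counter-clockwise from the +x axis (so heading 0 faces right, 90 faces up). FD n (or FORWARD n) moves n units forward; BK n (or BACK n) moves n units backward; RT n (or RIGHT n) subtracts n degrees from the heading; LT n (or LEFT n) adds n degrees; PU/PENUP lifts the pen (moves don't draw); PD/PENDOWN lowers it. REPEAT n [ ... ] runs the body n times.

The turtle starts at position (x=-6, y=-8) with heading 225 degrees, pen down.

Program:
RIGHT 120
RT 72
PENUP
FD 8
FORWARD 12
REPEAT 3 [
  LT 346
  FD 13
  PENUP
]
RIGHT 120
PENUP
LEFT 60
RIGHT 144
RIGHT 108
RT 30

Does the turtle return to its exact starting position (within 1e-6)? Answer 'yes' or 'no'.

Executing turtle program step by step:
Start: pos=(-6,-8), heading=225, pen down
RT 120: heading 225 -> 105
RT 72: heading 105 -> 33
PU: pen up
FD 8: (-6,-8) -> (0.709,-3.643) [heading=33, move]
FD 12: (0.709,-3.643) -> (10.773,2.893) [heading=33, move]
REPEAT 3 [
  -- iteration 1/3 --
  LT 346: heading 33 -> 19
  FD 13: (10.773,2.893) -> (23.065,7.125) [heading=19, move]
  PU: pen up
  -- iteration 2/3 --
  LT 346: heading 19 -> 5
  FD 13: (23.065,7.125) -> (36.016,8.258) [heading=5, move]
  PU: pen up
  -- iteration 3/3 --
  LT 346: heading 5 -> 351
  FD 13: (36.016,8.258) -> (48.856,6.225) [heading=351, move]
  PU: pen up
]
RT 120: heading 351 -> 231
PU: pen up
LT 60: heading 231 -> 291
RT 144: heading 291 -> 147
RT 108: heading 147 -> 39
RT 30: heading 39 -> 9
Final: pos=(48.856,6.225), heading=9, 0 segment(s) drawn

Start position: (-6, -8)
Final position: (48.856, 6.225)
Distance = 56.67; >= 1e-6 -> NOT closed

Answer: no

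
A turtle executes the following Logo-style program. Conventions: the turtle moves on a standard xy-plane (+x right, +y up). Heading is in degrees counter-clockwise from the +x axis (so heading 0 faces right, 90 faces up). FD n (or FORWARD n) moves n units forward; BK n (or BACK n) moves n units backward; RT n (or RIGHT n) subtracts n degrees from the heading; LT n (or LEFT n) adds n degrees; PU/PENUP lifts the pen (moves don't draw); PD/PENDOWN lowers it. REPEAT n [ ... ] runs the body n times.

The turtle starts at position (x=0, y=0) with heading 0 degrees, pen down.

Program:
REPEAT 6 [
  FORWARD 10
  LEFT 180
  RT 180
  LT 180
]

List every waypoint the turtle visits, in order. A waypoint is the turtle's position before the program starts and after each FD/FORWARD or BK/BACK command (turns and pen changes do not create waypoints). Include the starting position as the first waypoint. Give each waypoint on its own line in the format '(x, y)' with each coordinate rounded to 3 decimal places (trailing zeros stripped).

Answer: (0, 0)
(10, 0)
(0, 0)
(10, 0)
(0, 0)
(10, 0)
(0, 0)

Derivation:
Executing turtle program step by step:
Start: pos=(0,0), heading=0, pen down
REPEAT 6 [
  -- iteration 1/6 --
  FD 10: (0,0) -> (10,0) [heading=0, draw]
  LT 180: heading 0 -> 180
  RT 180: heading 180 -> 0
  LT 180: heading 0 -> 180
  -- iteration 2/6 --
  FD 10: (10,0) -> (0,0) [heading=180, draw]
  LT 180: heading 180 -> 0
  RT 180: heading 0 -> 180
  LT 180: heading 180 -> 0
  -- iteration 3/6 --
  FD 10: (0,0) -> (10,0) [heading=0, draw]
  LT 180: heading 0 -> 180
  RT 180: heading 180 -> 0
  LT 180: heading 0 -> 180
  -- iteration 4/6 --
  FD 10: (10,0) -> (0,0) [heading=180, draw]
  LT 180: heading 180 -> 0
  RT 180: heading 0 -> 180
  LT 180: heading 180 -> 0
  -- iteration 5/6 --
  FD 10: (0,0) -> (10,0) [heading=0, draw]
  LT 180: heading 0 -> 180
  RT 180: heading 180 -> 0
  LT 180: heading 0 -> 180
  -- iteration 6/6 --
  FD 10: (10,0) -> (0,0) [heading=180, draw]
  LT 180: heading 180 -> 0
  RT 180: heading 0 -> 180
  LT 180: heading 180 -> 0
]
Final: pos=(0,0), heading=0, 6 segment(s) drawn
Waypoints (7 total):
(0, 0)
(10, 0)
(0, 0)
(10, 0)
(0, 0)
(10, 0)
(0, 0)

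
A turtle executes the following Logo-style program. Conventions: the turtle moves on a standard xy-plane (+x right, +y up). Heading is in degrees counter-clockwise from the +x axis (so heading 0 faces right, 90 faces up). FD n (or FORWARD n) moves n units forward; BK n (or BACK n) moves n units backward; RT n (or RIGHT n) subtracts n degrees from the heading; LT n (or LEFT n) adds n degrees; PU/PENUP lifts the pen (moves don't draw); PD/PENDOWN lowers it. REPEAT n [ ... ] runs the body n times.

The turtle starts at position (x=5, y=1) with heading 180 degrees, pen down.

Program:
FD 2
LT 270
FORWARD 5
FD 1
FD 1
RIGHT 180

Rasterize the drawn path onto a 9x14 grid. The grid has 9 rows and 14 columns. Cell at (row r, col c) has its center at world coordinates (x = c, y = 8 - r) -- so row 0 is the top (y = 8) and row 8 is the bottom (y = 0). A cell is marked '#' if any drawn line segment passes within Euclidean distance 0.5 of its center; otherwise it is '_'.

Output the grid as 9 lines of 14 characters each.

Answer: ___#__________
___#__________
___#__________
___#__________
___#__________
___#__________
___#__________
___###________
______________

Derivation:
Segment 0: (5,1) -> (3,1)
Segment 1: (3,1) -> (3,6)
Segment 2: (3,6) -> (3,7)
Segment 3: (3,7) -> (3,8)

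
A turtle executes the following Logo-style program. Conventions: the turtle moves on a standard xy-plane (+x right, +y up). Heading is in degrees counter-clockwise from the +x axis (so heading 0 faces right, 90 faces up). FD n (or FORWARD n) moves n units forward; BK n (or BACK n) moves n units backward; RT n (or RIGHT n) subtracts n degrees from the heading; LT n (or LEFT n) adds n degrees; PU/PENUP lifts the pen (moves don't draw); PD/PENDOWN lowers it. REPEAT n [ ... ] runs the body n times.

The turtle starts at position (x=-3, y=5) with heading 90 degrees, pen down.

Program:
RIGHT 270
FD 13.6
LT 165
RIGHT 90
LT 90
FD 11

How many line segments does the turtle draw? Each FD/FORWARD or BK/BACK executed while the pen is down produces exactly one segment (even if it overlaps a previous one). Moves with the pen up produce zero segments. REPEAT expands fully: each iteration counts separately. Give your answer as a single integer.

Executing turtle program step by step:
Start: pos=(-3,5), heading=90, pen down
RT 270: heading 90 -> 180
FD 13.6: (-3,5) -> (-16.6,5) [heading=180, draw]
LT 165: heading 180 -> 345
RT 90: heading 345 -> 255
LT 90: heading 255 -> 345
FD 11: (-16.6,5) -> (-5.975,2.153) [heading=345, draw]
Final: pos=(-5.975,2.153), heading=345, 2 segment(s) drawn
Segments drawn: 2

Answer: 2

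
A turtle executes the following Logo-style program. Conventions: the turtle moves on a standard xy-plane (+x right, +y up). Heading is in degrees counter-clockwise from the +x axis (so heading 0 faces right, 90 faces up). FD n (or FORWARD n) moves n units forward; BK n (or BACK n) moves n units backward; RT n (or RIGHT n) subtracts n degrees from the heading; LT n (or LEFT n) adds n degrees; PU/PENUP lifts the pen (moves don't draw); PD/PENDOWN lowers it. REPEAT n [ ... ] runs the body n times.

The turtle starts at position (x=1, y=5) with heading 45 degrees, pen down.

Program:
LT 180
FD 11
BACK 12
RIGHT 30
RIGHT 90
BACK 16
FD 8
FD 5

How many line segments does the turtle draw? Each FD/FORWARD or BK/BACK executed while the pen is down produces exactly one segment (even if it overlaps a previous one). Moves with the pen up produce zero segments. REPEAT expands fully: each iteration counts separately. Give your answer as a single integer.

Answer: 5

Derivation:
Executing turtle program step by step:
Start: pos=(1,5), heading=45, pen down
LT 180: heading 45 -> 225
FD 11: (1,5) -> (-6.778,-2.778) [heading=225, draw]
BK 12: (-6.778,-2.778) -> (1.707,5.707) [heading=225, draw]
RT 30: heading 225 -> 195
RT 90: heading 195 -> 105
BK 16: (1.707,5.707) -> (5.848,-9.748) [heading=105, draw]
FD 8: (5.848,-9.748) -> (3.778,-2.02) [heading=105, draw]
FD 5: (3.778,-2.02) -> (2.484,2.809) [heading=105, draw]
Final: pos=(2.484,2.809), heading=105, 5 segment(s) drawn
Segments drawn: 5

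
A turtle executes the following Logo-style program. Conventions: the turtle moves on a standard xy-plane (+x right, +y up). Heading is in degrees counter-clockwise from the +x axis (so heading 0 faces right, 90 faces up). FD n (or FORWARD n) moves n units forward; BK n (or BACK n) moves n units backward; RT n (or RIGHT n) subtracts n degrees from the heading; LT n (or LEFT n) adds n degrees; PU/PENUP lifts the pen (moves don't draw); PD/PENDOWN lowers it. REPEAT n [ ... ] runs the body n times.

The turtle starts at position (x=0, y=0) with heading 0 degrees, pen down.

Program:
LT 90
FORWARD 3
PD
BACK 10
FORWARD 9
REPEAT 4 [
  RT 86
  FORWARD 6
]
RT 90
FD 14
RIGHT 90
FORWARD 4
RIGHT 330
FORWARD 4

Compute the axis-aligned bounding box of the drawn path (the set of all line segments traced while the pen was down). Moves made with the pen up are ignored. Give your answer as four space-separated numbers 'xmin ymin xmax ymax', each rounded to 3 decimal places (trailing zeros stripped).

Executing turtle program step by step:
Start: pos=(0,0), heading=0, pen down
LT 90: heading 0 -> 90
FD 3: (0,0) -> (0,3) [heading=90, draw]
PD: pen down
BK 10: (0,3) -> (0,-7) [heading=90, draw]
FD 9: (0,-7) -> (0,2) [heading=90, draw]
REPEAT 4 [
  -- iteration 1/4 --
  RT 86: heading 90 -> 4
  FD 6: (0,2) -> (5.985,2.419) [heading=4, draw]
  -- iteration 2/4 --
  RT 86: heading 4 -> 278
  FD 6: (5.985,2.419) -> (6.82,-3.523) [heading=278, draw]
  -- iteration 3/4 --
  RT 86: heading 278 -> 192
  FD 6: (6.82,-3.523) -> (0.952,-4.771) [heading=192, draw]
  -- iteration 4/4 --
  RT 86: heading 192 -> 106
  FD 6: (0.952,-4.771) -> (-0.702,0.997) [heading=106, draw]
]
RT 90: heading 106 -> 16
FD 14: (-0.702,0.997) -> (12.755,4.856) [heading=16, draw]
RT 90: heading 16 -> 286
FD 4: (12.755,4.856) -> (13.858,1.011) [heading=286, draw]
RT 330: heading 286 -> 316
FD 4: (13.858,1.011) -> (16.735,-1.768) [heading=316, draw]
Final: pos=(16.735,-1.768), heading=316, 10 segment(s) drawn

Segment endpoints: x in {-0.702, 0, 0, 0, 0, 0.952, 5.985, 6.82, 12.755, 13.858, 16.735}, y in {-7, -4.771, -3.523, -1.768, 0, 0.997, 1.011, 2, 2.419, 3, 4.856}
xmin=-0.702, ymin=-7, xmax=16.735, ymax=4.856

Answer: -0.702 -7 16.735 4.856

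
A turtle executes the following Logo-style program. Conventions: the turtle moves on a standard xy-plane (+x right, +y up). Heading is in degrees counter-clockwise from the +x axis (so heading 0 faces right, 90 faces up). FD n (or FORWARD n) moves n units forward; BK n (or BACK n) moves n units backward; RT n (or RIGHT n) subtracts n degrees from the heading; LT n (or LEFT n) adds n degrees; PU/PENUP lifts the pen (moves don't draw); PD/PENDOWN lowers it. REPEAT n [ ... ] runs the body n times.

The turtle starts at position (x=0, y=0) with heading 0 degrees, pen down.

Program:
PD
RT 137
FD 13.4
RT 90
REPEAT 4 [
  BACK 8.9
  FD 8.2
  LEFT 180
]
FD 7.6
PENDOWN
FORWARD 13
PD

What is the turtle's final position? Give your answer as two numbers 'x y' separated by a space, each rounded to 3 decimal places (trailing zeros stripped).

Answer: -23.849 5.927

Derivation:
Executing turtle program step by step:
Start: pos=(0,0), heading=0, pen down
PD: pen down
RT 137: heading 0 -> 223
FD 13.4: (0,0) -> (-9.8,-9.139) [heading=223, draw]
RT 90: heading 223 -> 133
REPEAT 4 [
  -- iteration 1/4 --
  BK 8.9: (-9.8,-9.139) -> (-3.73,-15.648) [heading=133, draw]
  FD 8.2: (-3.73,-15.648) -> (-9.323,-9.651) [heading=133, draw]
  LT 180: heading 133 -> 313
  -- iteration 2/4 --
  BK 8.9: (-9.323,-9.651) -> (-15.393,-3.142) [heading=313, draw]
  FD 8.2: (-15.393,-3.142) -> (-9.8,-9.139) [heading=313, draw]
  LT 180: heading 313 -> 133
  -- iteration 3/4 --
  BK 8.9: (-9.8,-9.139) -> (-3.73,-15.648) [heading=133, draw]
  FD 8.2: (-3.73,-15.648) -> (-9.323,-9.651) [heading=133, draw]
  LT 180: heading 133 -> 313
  -- iteration 4/4 --
  BK 8.9: (-9.323,-9.651) -> (-15.393,-3.142) [heading=313, draw]
  FD 8.2: (-15.393,-3.142) -> (-9.8,-9.139) [heading=313, draw]
  LT 180: heading 313 -> 133
]
FD 7.6: (-9.8,-9.139) -> (-14.983,-3.58) [heading=133, draw]
PD: pen down
FD 13: (-14.983,-3.58) -> (-23.849,5.927) [heading=133, draw]
PD: pen down
Final: pos=(-23.849,5.927), heading=133, 11 segment(s) drawn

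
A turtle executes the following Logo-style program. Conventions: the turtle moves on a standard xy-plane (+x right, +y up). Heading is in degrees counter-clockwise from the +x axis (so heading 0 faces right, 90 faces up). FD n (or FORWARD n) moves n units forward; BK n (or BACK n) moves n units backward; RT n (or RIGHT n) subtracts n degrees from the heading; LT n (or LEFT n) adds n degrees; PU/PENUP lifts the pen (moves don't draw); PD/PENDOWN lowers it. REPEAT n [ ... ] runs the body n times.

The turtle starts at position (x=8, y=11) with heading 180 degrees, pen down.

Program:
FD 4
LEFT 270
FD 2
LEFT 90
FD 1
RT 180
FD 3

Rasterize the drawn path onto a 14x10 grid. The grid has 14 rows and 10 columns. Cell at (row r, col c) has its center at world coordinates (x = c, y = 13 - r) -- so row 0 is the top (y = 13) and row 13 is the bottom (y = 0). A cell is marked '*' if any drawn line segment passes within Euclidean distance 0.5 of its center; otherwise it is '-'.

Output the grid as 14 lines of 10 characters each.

Answer: ---****---
----*-----
----*****-
----------
----------
----------
----------
----------
----------
----------
----------
----------
----------
----------

Derivation:
Segment 0: (8,11) -> (4,11)
Segment 1: (4,11) -> (4,13)
Segment 2: (4,13) -> (3,13)
Segment 3: (3,13) -> (6,13)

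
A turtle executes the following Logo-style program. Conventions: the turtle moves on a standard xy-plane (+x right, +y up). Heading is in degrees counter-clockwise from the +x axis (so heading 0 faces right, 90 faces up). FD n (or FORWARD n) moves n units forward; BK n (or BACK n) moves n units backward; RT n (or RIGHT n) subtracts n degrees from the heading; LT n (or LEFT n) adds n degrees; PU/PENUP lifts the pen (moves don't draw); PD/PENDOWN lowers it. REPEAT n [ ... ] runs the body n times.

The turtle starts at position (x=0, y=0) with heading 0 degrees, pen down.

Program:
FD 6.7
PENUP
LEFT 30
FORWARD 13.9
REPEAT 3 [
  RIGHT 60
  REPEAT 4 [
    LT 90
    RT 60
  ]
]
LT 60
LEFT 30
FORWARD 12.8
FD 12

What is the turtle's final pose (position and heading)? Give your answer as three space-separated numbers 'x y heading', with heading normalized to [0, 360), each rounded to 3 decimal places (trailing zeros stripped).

Answer: 31.138 -14.527 300

Derivation:
Executing turtle program step by step:
Start: pos=(0,0), heading=0, pen down
FD 6.7: (0,0) -> (6.7,0) [heading=0, draw]
PU: pen up
LT 30: heading 0 -> 30
FD 13.9: (6.7,0) -> (18.738,6.95) [heading=30, move]
REPEAT 3 [
  -- iteration 1/3 --
  RT 60: heading 30 -> 330
  REPEAT 4 [
    -- iteration 1/4 --
    LT 90: heading 330 -> 60
    RT 60: heading 60 -> 0
    -- iteration 2/4 --
    LT 90: heading 0 -> 90
    RT 60: heading 90 -> 30
    -- iteration 3/4 --
    LT 90: heading 30 -> 120
    RT 60: heading 120 -> 60
    -- iteration 4/4 --
    LT 90: heading 60 -> 150
    RT 60: heading 150 -> 90
  ]
  -- iteration 2/3 --
  RT 60: heading 90 -> 30
  REPEAT 4 [
    -- iteration 1/4 --
    LT 90: heading 30 -> 120
    RT 60: heading 120 -> 60
    -- iteration 2/4 --
    LT 90: heading 60 -> 150
    RT 60: heading 150 -> 90
    -- iteration 3/4 --
    LT 90: heading 90 -> 180
    RT 60: heading 180 -> 120
    -- iteration 4/4 --
    LT 90: heading 120 -> 210
    RT 60: heading 210 -> 150
  ]
  -- iteration 3/3 --
  RT 60: heading 150 -> 90
  REPEAT 4 [
    -- iteration 1/4 --
    LT 90: heading 90 -> 180
    RT 60: heading 180 -> 120
    -- iteration 2/4 --
    LT 90: heading 120 -> 210
    RT 60: heading 210 -> 150
    -- iteration 3/4 --
    LT 90: heading 150 -> 240
    RT 60: heading 240 -> 180
    -- iteration 4/4 --
    LT 90: heading 180 -> 270
    RT 60: heading 270 -> 210
  ]
]
LT 60: heading 210 -> 270
LT 30: heading 270 -> 300
FD 12.8: (18.738,6.95) -> (25.138,-4.135) [heading=300, move]
FD 12: (25.138,-4.135) -> (31.138,-14.527) [heading=300, move]
Final: pos=(31.138,-14.527), heading=300, 1 segment(s) drawn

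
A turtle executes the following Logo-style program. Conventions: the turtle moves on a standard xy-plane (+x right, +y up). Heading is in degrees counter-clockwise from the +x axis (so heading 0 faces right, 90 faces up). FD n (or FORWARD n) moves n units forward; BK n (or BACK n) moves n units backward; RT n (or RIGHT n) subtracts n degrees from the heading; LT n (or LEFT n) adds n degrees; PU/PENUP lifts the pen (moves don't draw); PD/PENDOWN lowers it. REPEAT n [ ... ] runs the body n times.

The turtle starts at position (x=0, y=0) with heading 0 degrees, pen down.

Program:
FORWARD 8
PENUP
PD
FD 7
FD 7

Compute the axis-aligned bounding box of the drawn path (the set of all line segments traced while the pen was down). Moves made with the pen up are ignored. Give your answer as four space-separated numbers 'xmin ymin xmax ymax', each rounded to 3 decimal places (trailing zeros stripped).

Executing turtle program step by step:
Start: pos=(0,0), heading=0, pen down
FD 8: (0,0) -> (8,0) [heading=0, draw]
PU: pen up
PD: pen down
FD 7: (8,0) -> (15,0) [heading=0, draw]
FD 7: (15,0) -> (22,0) [heading=0, draw]
Final: pos=(22,0), heading=0, 3 segment(s) drawn

Segment endpoints: x in {0, 8, 15, 22}, y in {0}
xmin=0, ymin=0, xmax=22, ymax=0

Answer: 0 0 22 0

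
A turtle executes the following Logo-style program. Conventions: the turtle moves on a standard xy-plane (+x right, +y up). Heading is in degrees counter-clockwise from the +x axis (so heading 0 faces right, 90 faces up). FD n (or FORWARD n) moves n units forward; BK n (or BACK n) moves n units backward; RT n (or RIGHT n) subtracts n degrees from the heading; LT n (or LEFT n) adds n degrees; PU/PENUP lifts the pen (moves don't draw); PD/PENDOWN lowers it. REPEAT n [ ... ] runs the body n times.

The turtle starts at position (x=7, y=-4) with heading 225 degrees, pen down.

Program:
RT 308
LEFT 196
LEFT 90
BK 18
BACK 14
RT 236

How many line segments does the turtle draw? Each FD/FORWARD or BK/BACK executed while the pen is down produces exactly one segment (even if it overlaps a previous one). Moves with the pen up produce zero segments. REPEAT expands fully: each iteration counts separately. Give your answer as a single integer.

Executing turtle program step by step:
Start: pos=(7,-4), heading=225, pen down
RT 308: heading 225 -> 277
LT 196: heading 277 -> 113
LT 90: heading 113 -> 203
BK 18: (7,-4) -> (23.569,3.033) [heading=203, draw]
BK 14: (23.569,3.033) -> (36.456,8.503) [heading=203, draw]
RT 236: heading 203 -> 327
Final: pos=(36.456,8.503), heading=327, 2 segment(s) drawn
Segments drawn: 2

Answer: 2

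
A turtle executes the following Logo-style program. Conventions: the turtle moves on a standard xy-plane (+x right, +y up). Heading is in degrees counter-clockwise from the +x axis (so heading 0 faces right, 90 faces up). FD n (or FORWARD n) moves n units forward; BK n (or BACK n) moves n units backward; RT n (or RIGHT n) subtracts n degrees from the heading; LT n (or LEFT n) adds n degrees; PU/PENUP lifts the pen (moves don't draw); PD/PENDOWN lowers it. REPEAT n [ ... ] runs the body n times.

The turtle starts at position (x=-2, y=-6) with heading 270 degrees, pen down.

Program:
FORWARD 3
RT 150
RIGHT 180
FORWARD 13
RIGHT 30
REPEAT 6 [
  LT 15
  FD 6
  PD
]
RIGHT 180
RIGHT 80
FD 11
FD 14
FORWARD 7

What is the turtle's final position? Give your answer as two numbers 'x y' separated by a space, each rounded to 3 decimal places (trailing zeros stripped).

Executing turtle program step by step:
Start: pos=(-2,-6), heading=270, pen down
FD 3: (-2,-6) -> (-2,-9) [heading=270, draw]
RT 150: heading 270 -> 120
RT 180: heading 120 -> 300
FD 13: (-2,-9) -> (4.5,-20.258) [heading=300, draw]
RT 30: heading 300 -> 270
REPEAT 6 [
  -- iteration 1/6 --
  LT 15: heading 270 -> 285
  FD 6: (4.5,-20.258) -> (6.053,-26.054) [heading=285, draw]
  PD: pen down
  -- iteration 2/6 --
  LT 15: heading 285 -> 300
  FD 6: (6.053,-26.054) -> (9.053,-31.25) [heading=300, draw]
  PD: pen down
  -- iteration 3/6 --
  LT 15: heading 300 -> 315
  FD 6: (9.053,-31.25) -> (13.296,-35.493) [heading=315, draw]
  PD: pen down
  -- iteration 4/6 --
  LT 15: heading 315 -> 330
  FD 6: (13.296,-35.493) -> (18.492,-38.493) [heading=330, draw]
  PD: pen down
  -- iteration 5/6 --
  LT 15: heading 330 -> 345
  FD 6: (18.492,-38.493) -> (24.287,-40.046) [heading=345, draw]
  PD: pen down
  -- iteration 6/6 --
  LT 15: heading 345 -> 0
  FD 6: (24.287,-40.046) -> (30.287,-40.046) [heading=0, draw]
  PD: pen down
]
RT 180: heading 0 -> 180
RT 80: heading 180 -> 100
FD 11: (30.287,-40.046) -> (28.377,-29.213) [heading=100, draw]
FD 14: (28.377,-29.213) -> (25.946,-15.425) [heading=100, draw]
FD 7: (25.946,-15.425) -> (24.731,-8.532) [heading=100, draw]
Final: pos=(24.731,-8.532), heading=100, 11 segment(s) drawn

Answer: 24.731 -8.532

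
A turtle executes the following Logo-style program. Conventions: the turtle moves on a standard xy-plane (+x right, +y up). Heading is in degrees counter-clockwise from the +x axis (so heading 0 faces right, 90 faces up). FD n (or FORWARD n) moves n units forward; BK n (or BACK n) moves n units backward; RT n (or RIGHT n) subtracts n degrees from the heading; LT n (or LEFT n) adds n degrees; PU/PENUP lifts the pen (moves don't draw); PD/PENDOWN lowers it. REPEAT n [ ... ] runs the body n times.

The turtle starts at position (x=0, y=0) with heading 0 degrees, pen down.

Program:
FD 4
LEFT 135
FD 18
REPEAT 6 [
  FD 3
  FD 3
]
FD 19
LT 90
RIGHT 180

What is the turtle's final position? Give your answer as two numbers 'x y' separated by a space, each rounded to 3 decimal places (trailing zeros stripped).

Executing turtle program step by step:
Start: pos=(0,0), heading=0, pen down
FD 4: (0,0) -> (4,0) [heading=0, draw]
LT 135: heading 0 -> 135
FD 18: (4,0) -> (-8.728,12.728) [heading=135, draw]
REPEAT 6 [
  -- iteration 1/6 --
  FD 3: (-8.728,12.728) -> (-10.849,14.849) [heading=135, draw]
  FD 3: (-10.849,14.849) -> (-12.971,16.971) [heading=135, draw]
  -- iteration 2/6 --
  FD 3: (-12.971,16.971) -> (-15.092,19.092) [heading=135, draw]
  FD 3: (-15.092,19.092) -> (-17.213,21.213) [heading=135, draw]
  -- iteration 3/6 --
  FD 3: (-17.213,21.213) -> (-19.335,23.335) [heading=135, draw]
  FD 3: (-19.335,23.335) -> (-21.456,25.456) [heading=135, draw]
  -- iteration 4/6 --
  FD 3: (-21.456,25.456) -> (-23.577,27.577) [heading=135, draw]
  FD 3: (-23.577,27.577) -> (-25.698,29.698) [heading=135, draw]
  -- iteration 5/6 --
  FD 3: (-25.698,29.698) -> (-27.82,31.82) [heading=135, draw]
  FD 3: (-27.82,31.82) -> (-29.941,33.941) [heading=135, draw]
  -- iteration 6/6 --
  FD 3: (-29.941,33.941) -> (-32.062,36.062) [heading=135, draw]
  FD 3: (-32.062,36.062) -> (-34.184,38.184) [heading=135, draw]
]
FD 19: (-34.184,38.184) -> (-47.619,51.619) [heading=135, draw]
LT 90: heading 135 -> 225
RT 180: heading 225 -> 45
Final: pos=(-47.619,51.619), heading=45, 15 segment(s) drawn

Answer: -47.619 51.619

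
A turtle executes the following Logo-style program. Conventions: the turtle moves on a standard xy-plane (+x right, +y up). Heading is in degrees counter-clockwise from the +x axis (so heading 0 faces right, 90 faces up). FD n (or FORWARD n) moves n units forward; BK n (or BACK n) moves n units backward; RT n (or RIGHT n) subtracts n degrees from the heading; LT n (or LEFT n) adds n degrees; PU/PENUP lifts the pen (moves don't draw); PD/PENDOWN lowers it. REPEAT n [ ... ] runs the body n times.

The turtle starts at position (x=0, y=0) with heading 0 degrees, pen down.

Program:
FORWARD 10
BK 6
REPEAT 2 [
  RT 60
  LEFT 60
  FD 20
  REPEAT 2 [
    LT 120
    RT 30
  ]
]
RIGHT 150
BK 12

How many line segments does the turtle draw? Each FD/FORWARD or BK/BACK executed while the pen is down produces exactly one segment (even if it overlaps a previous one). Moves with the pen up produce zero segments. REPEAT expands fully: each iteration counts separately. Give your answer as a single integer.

Executing turtle program step by step:
Start: pos=(0,0), heading=0, pen down
FD 10: (0,0) -> (10,0) [heading=0, draw]
BK 6: (10,0) -> (4,0) [heading=0, draw]
REPEAT 2 [
  -- iteration 1/2 --
  RT 60: heading 0 -> 300
  LT 60: heading 300 -> 0
  FD 20: (4,0) -> (24,0) [heading=0, draw]
  REPEAT 2 [
    -- iteration 1/2 --
    LT 120: heading 0 -> 120
    RT 30: heading 120 -> 90
    -- iteration 2/2 --
    LT 120: heading 90 -> 210
    RT 30: heading 210 -> 180
  ]
  -- iteration 2/2 --
  RT 60: heading 180 -> 120
  LT 60: heading 120 -> 180
  FD 20: (24,0) -> (4,0) [heading=180, draw]
  REPEAT 2 [
    -- iteration 1/2 --
    LT 120: heading 180 -> 300
    RT 30: heading 300 -> 270
    -- iteration 2/2 --
    LT 120: heading 270 -> 30
    RT 30: heading 30 -> 0
  ]
]
RT 150: heading 0 -> 210
BK 12: (4,0) -> (14.392,6) [heading=210, draw]
Final: pos=(14.392,6), heading=210, 5 segment(s) drawn
Segments drawn: 5

Answer: 5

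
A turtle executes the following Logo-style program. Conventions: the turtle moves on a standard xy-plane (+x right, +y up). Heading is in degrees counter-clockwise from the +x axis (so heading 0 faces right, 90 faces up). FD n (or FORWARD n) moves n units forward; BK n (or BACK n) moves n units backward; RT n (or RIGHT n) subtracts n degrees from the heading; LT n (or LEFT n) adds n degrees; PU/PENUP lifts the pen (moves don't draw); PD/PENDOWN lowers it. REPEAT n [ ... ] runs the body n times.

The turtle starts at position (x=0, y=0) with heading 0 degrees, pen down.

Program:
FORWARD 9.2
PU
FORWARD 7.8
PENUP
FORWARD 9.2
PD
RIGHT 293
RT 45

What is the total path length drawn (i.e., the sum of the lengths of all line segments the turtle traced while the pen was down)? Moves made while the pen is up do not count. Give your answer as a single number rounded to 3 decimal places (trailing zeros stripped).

Answer: 9.2

Derivation:
Executing turtle program step by step:
Start: pos=(0,0), heading=0, pen down
FD 9.2: (0,0) -> (9.2,0) [heading=0, draw]
PU: pen up
FD 7.8: (9.2,0) -> (17,0) [heading=0, move]
PU: pen up
FD 9.2: (17,0) -> (26.2,0) [heading=0, move]
PD: pen down
RT 293: heading 0 -> 67
RT 45: heading 67 -> 22
Final: pos=(26.2,0), heading=22, 1 segment(s) drawn

Segment lengths:
  seg 1: (0,0) -> (9.2,0), length = 9.2
Total = 9.2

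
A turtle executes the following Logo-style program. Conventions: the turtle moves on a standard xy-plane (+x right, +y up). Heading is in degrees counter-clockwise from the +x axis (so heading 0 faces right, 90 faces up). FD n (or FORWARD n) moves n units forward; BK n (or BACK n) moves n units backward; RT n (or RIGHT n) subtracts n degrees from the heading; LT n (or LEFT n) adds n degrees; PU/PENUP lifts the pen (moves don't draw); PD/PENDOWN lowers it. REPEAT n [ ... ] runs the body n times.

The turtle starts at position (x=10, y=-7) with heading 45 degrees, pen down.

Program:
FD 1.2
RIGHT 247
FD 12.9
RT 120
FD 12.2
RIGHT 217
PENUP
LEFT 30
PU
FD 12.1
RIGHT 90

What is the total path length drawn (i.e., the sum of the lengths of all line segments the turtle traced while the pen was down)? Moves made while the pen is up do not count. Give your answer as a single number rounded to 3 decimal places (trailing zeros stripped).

Executing turtle program step by step:
Start: pos=(10,-7), heading=45, pen down
FD 1.2: (10,-7) -> (10.849,-6.151) [heading=45, draw]
RT 247: heading 45 -> 158
FD 12.9: (10.849,-6.151) -> (-1.112,-1.319) [heading=158, draw]
RT 120: heading 158 -> 38
FD 12.2: (-1.112,-1.319) -> (8.502,6.192) [heading=38, draw]
RT 217: heading 38 -> 181
PU: pen up
LT 30: heading 181 -> 211
PU: pen up
FD 12.1: (8.502,6.192) -> (-1.87,-0.04) [heading=211, move]
RT 90: heading 211 -> 121
Final: pos=(-1.87,-0.04), heading=121, 3 segment(s) drawn

Segment lengths:
  seg 1: (10,-7) -> (10.849,-6.151), length = 1.2
  seg 2: (10.849,-6.151) -> (-1.112,-1.319), length = 12.9
  seg 3: (-1.112,-1.319) -> (8.502,6.192), length = 12.2
Total = 26.3

Answer: 26.3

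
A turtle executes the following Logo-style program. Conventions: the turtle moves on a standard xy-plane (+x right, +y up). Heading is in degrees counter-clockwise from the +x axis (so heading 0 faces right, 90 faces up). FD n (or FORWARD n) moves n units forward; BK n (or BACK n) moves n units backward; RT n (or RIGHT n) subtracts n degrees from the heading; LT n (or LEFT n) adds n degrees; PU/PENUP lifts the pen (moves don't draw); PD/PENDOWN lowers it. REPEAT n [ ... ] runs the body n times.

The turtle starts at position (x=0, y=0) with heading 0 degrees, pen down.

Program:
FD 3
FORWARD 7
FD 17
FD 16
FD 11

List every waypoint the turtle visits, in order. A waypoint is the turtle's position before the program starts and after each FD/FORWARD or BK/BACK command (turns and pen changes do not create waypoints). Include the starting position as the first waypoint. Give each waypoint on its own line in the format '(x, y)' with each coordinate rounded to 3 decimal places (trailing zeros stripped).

Answer: (0, 0)
(3, 0)
(10, 0)
(27, 0)
(43, 0)
(54, 0)

Derivation:
Executing turtle program step by step:
Start: pos=(0,0), heading=0, pen down
FD 3: (0,0) -> (3,0) [heading=0, draw]
FD 7: (3,0) -> (10,0) [heading=0, draw]
FD 17: (10,0) -> (27,0) [heading=0, draw]
FD 16: (27,0) -> (43,0) [heading=0, draw]
FD 11: (43,0) -> (54,0) [heading=0, draw]
Final: pos=(54,0), heading=0, 5 segment(s) drawn
Waypoints (6 total):
(0, 0)
(3, 0)
(10, 0)
(27, 0)
(43, 0)
(54, 0)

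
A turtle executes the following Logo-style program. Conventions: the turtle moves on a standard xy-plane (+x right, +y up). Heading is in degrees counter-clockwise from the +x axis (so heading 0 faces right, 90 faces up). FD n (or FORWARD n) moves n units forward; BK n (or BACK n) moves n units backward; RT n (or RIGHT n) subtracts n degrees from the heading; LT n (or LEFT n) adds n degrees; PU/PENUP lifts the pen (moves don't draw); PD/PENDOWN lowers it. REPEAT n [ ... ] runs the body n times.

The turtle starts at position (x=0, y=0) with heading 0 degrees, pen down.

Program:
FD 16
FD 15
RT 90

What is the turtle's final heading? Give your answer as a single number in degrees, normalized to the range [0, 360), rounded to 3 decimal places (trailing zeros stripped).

Executing turtle program step by step:
Start: pos=(0,0), heading=0, pen down
FD 16: (0,0) -> (16,0) [heading=0, draw]
FD 15: (16,0) -> (31,0) [heading=0, draw]
RT 90: heading 0 -> 270
Final: pos=(31,0), heading=270, 2 segment(s) drawn

Answer: 270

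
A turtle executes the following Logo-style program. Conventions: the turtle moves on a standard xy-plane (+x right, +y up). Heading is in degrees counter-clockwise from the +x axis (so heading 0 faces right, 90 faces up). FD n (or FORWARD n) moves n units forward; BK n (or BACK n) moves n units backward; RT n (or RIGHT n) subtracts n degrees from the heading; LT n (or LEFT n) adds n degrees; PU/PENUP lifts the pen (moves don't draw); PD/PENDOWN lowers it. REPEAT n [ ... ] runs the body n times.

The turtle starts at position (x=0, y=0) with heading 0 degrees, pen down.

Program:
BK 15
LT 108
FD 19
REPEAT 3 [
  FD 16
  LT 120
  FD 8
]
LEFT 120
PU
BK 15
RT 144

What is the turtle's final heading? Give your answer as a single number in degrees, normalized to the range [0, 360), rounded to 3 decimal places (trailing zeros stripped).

Answer: 84

Derivation:
Executing turtle program step by step:
Start: pos=(0,0), heading=0, pen down
BK 15: (0,0) -> (-15,0) [heading=0, draw]
LT 108: heading 0 -> 108
FD 19: (-15,0) -> (-20.871,18.07) [heading=108, draw]
REPEAT 3 [
  -- iteration 1/3 --
  FD 16: (-20.871,18.07) -> (-25.816,33.287) [heading=108, draw]
  LT 120: heading 108 -> 228
  FD 8: (-25.816,33.287) -> (-31.169,27.342) [heading=228, draw]
  -- iteration 2/3 --
  FD 16: (-31.169,27.342) -> (-41.875,15.452) [heading=228, draw]
  LT 120: heading 228 -> 348
  FD 8: (-41.875,15.452) -> (-34.05,13.788) [heading=348, draw]
  -- iteration 3/3 --
  FD 16: (-34.05,13.788) -> (-18.399,10.462) [heading=348, draw]
  LT 120: heading 348 -> 108
  FD 8: (-18.399,10.462) -> (-20.871,18.07) [heading=108, draw]
]
LT 120: heading 108 -> 228
PU: pen up
BK 15: (-20.871,18.07) -> (-10.834,29.217) [heading=228, move]
RT 144: heading 228 -> 84
Final: pos=(-10.834,29.217), heading=84, 8 segment(s) drawn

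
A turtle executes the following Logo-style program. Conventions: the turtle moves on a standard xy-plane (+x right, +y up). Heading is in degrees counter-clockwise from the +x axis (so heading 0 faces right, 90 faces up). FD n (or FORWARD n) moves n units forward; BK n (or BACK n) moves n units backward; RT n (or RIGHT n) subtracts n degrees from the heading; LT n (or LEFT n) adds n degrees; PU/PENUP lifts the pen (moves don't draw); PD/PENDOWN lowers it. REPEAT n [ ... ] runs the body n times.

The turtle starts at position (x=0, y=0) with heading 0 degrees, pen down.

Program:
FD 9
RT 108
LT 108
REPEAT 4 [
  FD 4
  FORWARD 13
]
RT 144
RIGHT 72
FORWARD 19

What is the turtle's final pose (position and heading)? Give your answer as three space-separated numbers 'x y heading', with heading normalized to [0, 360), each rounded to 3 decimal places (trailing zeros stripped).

Executing turtle program step by step:
Start: pos=(0,0), heading=0, pen down
FD 9: (0,0) -> (9,0) [heading=0, draw]
RT 108: heading 0 -> 252
LT 108: heading 252 -> 0
REPEAT 4 [
  -- iteration 1/4 --
  FD 4: (9,0) -> (13,0) [heading=0, draw]
  FD 13: (13,0) -> (26,0) [heading=0, draw]
  -- iteration 2/4 --
  FD 4: (26,0) -> (30,0) [heading=0, draw]
  FD 13: (30,0) -> (43,0) [heading=0, draw]
  -- iteration 3/4 --
  FD 4: (43,0) -> (47,0) [heading=0, draw]
  FD 13: (47,0) -> (60,0) [heading=0, draw]
  -- iteration 4/4 --
  FD 4: (60,0) -> (64,0) [heading=0, draw]
  FD 13: (64,0) -> (77,0) [heading=0, draw]
]
RT 144: heading 0 -> 216
RT 72: heading 216 -> 144
FD 19: (77,0) -> (61.629,11.168) [heading=144, draw]
Final: pos=(61.629,11.168), heading=144, 10 segment(s) drawn

Answer: 61.629 11.168 144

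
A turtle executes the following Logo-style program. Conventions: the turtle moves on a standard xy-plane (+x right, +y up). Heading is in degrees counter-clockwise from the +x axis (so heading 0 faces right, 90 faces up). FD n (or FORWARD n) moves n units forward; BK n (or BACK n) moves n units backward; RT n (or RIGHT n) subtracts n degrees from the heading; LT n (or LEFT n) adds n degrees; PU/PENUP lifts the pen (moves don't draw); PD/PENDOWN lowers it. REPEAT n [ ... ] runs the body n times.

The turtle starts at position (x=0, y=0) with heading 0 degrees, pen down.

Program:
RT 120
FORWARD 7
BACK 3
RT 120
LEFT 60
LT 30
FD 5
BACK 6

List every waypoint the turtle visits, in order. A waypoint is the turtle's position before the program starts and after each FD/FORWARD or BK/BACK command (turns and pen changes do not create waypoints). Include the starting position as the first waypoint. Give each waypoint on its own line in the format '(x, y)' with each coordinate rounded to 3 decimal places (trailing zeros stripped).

Answer: (0, 0)
(-3.5, -6.062)
(-2, -3.464)
(-6.33, -5.964)
(-1.134, -2.964)

Derivation:
Executing turtle program step by step:
Start: pos=(0,0), heading=0, pen down
RT 120: heading 0 -> 240
FD 7: (0,0) -> (-3.5,-6.062) [heading=240, draw]
BK 3: (-3.5,-6.062) -> (-2,-3.464) [heading=240, draw]
RT 120: heading 240 -> 120
LT 60: heading 120 -> 180
LT 30: heading 180 -> 210
FD 5: (-2,-3.464) -> (-6.33,-5.964) [heading=210, draw]
BK 6: (-6.33,-5.964) -> (-1.134,-2.964) [heading=210, draw]
Final: pos=(-1.134,-2.964), heading=210, 4 segment(s) drawn
Waypoints (5 total):
(0, 0)
(-3.5, -6.062)
(-2, -3.464)
(-6.33, -5.964)
(-1.134, -2.964)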